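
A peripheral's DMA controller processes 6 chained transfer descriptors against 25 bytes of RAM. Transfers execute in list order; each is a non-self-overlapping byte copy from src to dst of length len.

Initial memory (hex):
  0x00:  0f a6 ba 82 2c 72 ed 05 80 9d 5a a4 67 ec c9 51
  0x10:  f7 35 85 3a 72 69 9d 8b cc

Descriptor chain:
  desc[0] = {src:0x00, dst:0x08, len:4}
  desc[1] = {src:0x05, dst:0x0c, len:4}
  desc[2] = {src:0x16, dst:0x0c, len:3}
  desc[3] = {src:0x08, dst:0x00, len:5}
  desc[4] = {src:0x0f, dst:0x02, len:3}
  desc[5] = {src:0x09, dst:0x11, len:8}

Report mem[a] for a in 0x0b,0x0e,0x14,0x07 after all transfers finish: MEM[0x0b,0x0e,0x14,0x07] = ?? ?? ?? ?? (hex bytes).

[0] 0x00->0x08 len=4 : 0f a6 ba 82
[1] 0x05->0x0c len=4 : 72 ed 05 0f
[2] 0x16->0x0c len=3 : 9d 8b cc
[3] 0x08->0x00 len=5 : 0f a6 ba 82 9d
[4] 0x0f->0x02 len=3 : 0f f7 35
[5] 0x09->0x11 len=8 : a6 ba 82 9d 8b cc 0f f7
query mem[0x0b]=0x82, mem[0x0e]=0xcc, mem[0x14]=0x9d, mem[0x07]=0x05

MEM[0x0b,0x0e,0x14,0x07] = 82 cc 9d 05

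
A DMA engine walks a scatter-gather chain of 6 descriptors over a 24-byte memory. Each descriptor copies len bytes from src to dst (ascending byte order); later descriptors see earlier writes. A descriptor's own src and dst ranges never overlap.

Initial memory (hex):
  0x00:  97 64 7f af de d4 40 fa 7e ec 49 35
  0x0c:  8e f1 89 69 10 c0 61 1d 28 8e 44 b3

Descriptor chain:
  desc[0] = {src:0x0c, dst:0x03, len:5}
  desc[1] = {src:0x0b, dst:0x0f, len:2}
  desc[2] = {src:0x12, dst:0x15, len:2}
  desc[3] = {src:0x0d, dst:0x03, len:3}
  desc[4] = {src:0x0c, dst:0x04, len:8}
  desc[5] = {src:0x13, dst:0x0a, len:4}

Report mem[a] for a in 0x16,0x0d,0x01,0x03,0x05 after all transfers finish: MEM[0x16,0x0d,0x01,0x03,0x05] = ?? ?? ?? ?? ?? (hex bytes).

MEM[0x16,0x0d,0x01,0x03,0x05] = 1d 1d 64 f1 f1

  after D0: wrote 5B at 0x03 = 8ef1896910
  after D1: wrote 2B at 0x0f = 358e
  after D2: wrote 2B at 0x15 = 611d
  after D3: wrote 3B at 0x03 = f18935
  after D4: wrote 8B at 0x04 = 8ef189358ec0611d
  after D5: wrote 4B at 0x0a = 1d28611d
query mem[0x16]=0x1d, mem[0x0d]=0x1d, mem[0x01]=0x64, mem[0x03]=0xf1, mem[0x05]=0xf1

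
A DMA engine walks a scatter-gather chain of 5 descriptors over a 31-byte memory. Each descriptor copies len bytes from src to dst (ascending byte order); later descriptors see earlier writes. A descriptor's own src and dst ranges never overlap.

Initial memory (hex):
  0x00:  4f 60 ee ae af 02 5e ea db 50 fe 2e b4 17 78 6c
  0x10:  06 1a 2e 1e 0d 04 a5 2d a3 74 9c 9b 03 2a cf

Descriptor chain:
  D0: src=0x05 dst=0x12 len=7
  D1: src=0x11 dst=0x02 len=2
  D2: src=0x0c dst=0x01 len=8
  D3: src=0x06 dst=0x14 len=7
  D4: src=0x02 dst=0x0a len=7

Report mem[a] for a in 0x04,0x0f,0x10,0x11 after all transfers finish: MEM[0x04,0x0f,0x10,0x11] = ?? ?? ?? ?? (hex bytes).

#0 dst[0x12+7] := {0x02,0x5e,0xea,0xdb,0x50,0xfe,0x2e}
#1 dst[0x02+2] := {0x1a,0x02}
#2 dst[0x01+8] := {0xb4,0x17,0x78,0x6c,0x06,0x1a,0x02,0x5e}
#3 dst[0x14+7] := {0x1a,0x02,0x5e,0x50,0xfe,0x2e,0xb4}
#4 dst[0x0a+7] := {0x17,0x78,0x6c,0x06,0x1a,0x02,0x5e}
query mem[0x04]=0x6c, mem[0x0f]=0x02, mem[0x10]=0x5e, mem[0x11]=0x1a

MEM[0x04,0x0f,0x10,0x11] = 6c 02 5e 1a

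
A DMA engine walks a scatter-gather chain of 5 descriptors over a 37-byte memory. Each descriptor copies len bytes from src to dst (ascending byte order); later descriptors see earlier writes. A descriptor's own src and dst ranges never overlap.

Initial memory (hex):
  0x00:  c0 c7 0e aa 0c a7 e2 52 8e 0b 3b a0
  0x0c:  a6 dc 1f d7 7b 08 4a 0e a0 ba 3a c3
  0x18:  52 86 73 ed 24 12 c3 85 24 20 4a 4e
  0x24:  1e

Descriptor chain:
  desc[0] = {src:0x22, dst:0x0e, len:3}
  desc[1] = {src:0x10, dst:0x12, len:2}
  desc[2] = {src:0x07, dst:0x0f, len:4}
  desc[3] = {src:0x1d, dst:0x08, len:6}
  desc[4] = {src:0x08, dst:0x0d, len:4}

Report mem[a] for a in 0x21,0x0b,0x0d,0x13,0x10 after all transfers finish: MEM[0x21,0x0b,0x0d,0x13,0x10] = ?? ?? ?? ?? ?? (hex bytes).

MEM[0x21,0x0b,0x0d,0x13,0x10] = 20 24 12 08 24

  after D0: wrote 3B at 0x0e = 4a4e1e
  after D1: wrote 2B at 0x12 = 1e08
  after D2: wrote 4B at 0x0f = 528e0b3b
  after D3: wrote 6B at 0x08 = 12c38524204a
  after D4: wrote 4B at 0x0d = 12c38524
query mem[0x21]=0x20, mem[0x0b]=0x24, mem[0x0d]=0x12, mem[0x13]=0x08, mem[0x10]=0x24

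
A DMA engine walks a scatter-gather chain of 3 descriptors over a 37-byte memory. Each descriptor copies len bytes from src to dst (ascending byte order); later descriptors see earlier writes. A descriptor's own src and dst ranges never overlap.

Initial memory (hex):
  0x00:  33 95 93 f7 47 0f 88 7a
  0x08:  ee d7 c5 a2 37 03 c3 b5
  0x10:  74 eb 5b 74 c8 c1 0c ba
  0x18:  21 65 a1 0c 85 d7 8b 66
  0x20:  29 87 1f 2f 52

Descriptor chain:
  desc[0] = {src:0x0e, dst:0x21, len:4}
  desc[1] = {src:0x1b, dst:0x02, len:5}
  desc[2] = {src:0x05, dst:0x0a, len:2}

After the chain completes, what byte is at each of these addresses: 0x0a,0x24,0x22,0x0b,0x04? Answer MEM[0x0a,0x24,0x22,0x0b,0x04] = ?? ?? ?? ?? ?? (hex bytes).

MEM[0x0a,0x24,0x22,0x0b,0x04] = 8b eb b5 66 d7

#0 dst[0x21+4] := {0xc3,0xb5,0x74,0xeb}
#1 dst[0x02+5] := {0x0c,0x85,0xd7,0x8b,0x66}
#2 dst[0x0a+2] := {0x8b,0x66}
query mem[0x0a]=0x8b, mem[0x24]=0xeb, mem[0x22]=0xb5, mem[0x0b]=0x66, mem[0x04]=0xd7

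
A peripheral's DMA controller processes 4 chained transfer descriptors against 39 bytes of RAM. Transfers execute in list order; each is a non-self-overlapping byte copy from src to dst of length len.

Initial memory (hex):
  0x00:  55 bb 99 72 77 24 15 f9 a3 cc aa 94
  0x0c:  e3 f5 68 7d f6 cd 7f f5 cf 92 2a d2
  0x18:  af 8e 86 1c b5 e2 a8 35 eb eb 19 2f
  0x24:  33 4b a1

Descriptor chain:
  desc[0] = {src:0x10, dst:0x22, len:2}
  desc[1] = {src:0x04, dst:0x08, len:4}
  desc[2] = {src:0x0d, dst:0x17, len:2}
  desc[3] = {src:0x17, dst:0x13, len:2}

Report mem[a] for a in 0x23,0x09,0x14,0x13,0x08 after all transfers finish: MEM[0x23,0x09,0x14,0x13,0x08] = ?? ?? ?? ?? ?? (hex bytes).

MEM[0x23,0x09,0x14,0x13,0x08] = cd 24 68 f5 77

[0] 0x10->0x22 len=2 : f6 cd
[1] 0x04->0x08 len=4 : 77 24 15 f9
[2] 0x0d->0x17 len=2 : f5 68
[3] 0x17->0x13 len=2 : f5 68
query mem[0x23]=0xcd, mem[0x09]=0x24, mem[0x14]=0x68, mem[0x13]=0xf5, mem[0x08]=0x77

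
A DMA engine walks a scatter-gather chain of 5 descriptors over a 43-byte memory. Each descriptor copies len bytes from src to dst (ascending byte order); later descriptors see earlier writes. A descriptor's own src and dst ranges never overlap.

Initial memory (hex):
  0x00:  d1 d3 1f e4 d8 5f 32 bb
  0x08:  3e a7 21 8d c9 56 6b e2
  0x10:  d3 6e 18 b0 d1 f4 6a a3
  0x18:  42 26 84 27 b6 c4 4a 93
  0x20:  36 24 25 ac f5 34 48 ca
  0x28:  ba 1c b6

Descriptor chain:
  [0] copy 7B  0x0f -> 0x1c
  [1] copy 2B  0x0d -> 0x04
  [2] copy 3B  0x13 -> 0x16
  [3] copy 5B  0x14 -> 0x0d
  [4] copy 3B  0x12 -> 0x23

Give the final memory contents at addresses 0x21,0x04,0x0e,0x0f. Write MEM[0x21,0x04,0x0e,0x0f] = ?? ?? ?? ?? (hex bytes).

  after D0: wrote 7B at 0x1c = e2d36e18b0d1f4
  after D1: wrote 2B at 0x04 = 566b
  after D2: wrote 3B at 0x16 = b0d1f4
  after D3: wrote 5B at 0x0d = d1f4b0d1f4
  after D4: wrote 3B at 0x23 = 18b0d1
query mem[0x21]=0xd1, mem[0x04]=0x56, mem[0x0e]=0xf4, mem[0x0f]=0xb0

MEM[0x21,0x04,0x0e,0x0f] = d1 56 f4 b0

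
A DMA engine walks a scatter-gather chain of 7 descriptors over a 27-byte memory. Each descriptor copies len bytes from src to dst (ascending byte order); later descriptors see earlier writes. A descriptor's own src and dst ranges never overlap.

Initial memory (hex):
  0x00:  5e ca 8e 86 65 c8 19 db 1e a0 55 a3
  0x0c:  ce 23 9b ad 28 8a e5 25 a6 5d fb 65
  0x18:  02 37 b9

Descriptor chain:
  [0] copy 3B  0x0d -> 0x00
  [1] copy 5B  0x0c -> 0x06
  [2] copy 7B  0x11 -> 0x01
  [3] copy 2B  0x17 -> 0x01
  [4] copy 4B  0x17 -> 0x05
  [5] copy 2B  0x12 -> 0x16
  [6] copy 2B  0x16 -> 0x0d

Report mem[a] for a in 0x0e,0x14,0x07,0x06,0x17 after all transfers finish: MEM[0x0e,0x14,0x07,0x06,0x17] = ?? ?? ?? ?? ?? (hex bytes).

MEM[0x0e,0x14,0x07,0x06,0x17] = 25 a6 37 02 25

[0] 0x0d->0x00 len=3 : 23 9b ad
[1] 0x0c->0x06 len=5 : ce 23 9b ad 28
[2] 0x11->0x01 len=7 : 8a e5 25 a6 5d fb 65
[3] 0x17->0x01 len=2 : 65 02
[4] 0x17->0x05 len=4 : 65 02 37 b9
[5] 0x12->0x16 len=2 : e5 25
[6] 0x16->0x0d len=2 : e5 25
query mem[0x0e]=0x25, mem[0x14]=0xa6, mem[0x07]=0x37, mem[0x06]=0x02, mem[0x17]=0x25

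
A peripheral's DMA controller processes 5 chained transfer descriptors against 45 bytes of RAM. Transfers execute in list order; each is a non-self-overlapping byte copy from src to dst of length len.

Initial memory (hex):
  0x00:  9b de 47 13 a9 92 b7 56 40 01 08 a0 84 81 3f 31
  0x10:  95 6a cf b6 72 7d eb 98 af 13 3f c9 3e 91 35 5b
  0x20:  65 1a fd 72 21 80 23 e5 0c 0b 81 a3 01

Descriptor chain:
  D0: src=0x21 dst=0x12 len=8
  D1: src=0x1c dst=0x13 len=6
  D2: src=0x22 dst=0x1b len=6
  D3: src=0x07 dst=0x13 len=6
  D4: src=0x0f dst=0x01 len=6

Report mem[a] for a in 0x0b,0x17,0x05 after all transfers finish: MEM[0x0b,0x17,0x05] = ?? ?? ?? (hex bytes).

MEM[0x0b,0x17,0x05] = a0 a0 56

#0 dst[0x12+8] := {0x1a,0xfd,0x72,0x21,0x80,0x23,0xe5,0x0c}
#1 dst[0x13+6] := {0x3e,0x91,0x35,0x5b,0x65,0x1a}
#2 dst[0x1b+6] := {0xfd,0x72,0x21,0x80,0x23,0xe5}
#3 dst[0x13+6] := {0x56,0x40,0x01,0x08,0xa0,0x84}
#4 dst[0x01+6] := {0x31,0x95,0x6a,0x1a,0x56,0x40}
query mem[0x0b]=0xa0, mem[0x17]=0xa0, mem[0x05]=0x56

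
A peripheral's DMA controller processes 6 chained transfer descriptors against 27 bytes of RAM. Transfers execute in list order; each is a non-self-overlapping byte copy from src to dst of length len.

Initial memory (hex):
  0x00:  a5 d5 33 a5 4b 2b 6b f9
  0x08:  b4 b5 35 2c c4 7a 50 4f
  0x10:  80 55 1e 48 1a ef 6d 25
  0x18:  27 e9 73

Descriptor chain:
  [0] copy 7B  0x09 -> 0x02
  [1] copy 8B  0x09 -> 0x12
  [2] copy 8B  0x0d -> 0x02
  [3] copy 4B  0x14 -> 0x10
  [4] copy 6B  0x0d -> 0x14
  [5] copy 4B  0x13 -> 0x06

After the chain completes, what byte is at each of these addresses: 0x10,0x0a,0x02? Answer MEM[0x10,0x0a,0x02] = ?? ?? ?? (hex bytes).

MEM[0x10,0x0a,0x02] = 2c 35 7a

  after D0: wrote 7B at 0x02 = b5352cc47a504f
  after D1: wrote 8B at 0x12 = b5352cc47a504f80
  after D2: wrote 8B at 0x02 = 7a504f8055b5352c
  after D3: wrote 4B at 0x10 = 2cc47a50
  after D4: wrote 6B at 0x14 = 7a504f2cc47a
  after D5: wrote 4B at 0x06 = 507a504f
query mem[0x10]=0x2c, mem[0x0a]=0x35, mem[0x02]=0x7a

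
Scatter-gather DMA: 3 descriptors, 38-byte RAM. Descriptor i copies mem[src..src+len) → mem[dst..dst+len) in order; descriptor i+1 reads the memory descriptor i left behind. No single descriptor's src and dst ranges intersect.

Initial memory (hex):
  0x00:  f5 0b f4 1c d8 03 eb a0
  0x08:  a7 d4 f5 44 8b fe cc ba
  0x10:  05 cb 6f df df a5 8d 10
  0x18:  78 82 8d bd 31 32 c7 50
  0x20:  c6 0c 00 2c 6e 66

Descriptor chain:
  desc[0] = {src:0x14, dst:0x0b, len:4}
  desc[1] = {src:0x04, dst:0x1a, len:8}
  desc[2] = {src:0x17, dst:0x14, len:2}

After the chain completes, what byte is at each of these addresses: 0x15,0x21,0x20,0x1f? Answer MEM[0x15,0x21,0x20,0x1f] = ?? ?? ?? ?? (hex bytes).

  after D0: wrote 4B at 0x0b = dfa58d10
  after D1: wrote 8B at 0x1a = d803eba0a7d4f5df
  after D2: wrote 2B at 0x14 = 1078
query mem[0x15]=0x78, mem[0x21]=0xdf, mem[0x20]=0xf5, mem[0x1f]=0xd4

MEM[0x15,0x21,0x20,0x1f] = 78 df f5 d4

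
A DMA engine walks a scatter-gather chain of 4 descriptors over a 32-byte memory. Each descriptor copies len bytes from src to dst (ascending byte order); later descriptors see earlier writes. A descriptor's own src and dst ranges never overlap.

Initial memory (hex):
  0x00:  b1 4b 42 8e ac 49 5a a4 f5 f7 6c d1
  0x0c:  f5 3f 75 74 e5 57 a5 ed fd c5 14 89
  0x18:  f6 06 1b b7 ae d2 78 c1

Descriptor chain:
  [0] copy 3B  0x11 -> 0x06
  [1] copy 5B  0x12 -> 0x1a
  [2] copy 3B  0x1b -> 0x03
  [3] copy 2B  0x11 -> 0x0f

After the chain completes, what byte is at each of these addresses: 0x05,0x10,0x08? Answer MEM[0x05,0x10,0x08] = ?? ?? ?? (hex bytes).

D0: mem[0x06..0x08] <- [57 a5 ed]
D1: mem[0x1a..0x1e] <- [a5 ed fd c5 14]
D2: mem[0x03..0x05] <- [ed fd c5]
D3: mem[0x0f..0x10] <- [57 a5]
query mem[0x05]=0xc5, mem[0x10]=0xa5, mem[0x08]=0xed

MEM[0x05,0x10,0x08] = c5 a5 ed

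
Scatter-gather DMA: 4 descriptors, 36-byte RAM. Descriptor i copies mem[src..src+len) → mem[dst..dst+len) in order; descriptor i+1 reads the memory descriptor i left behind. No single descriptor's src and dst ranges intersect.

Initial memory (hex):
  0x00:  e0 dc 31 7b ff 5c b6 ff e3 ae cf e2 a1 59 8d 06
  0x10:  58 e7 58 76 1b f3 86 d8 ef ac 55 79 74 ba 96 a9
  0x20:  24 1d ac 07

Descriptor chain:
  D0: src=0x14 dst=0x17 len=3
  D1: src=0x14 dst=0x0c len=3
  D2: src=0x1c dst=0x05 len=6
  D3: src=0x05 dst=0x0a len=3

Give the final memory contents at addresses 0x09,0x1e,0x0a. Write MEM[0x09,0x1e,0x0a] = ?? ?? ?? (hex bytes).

#0 dst[0x17+3] := {0x1b,0xf3,0x86}
#1 dst[0x0c+3] := {0x1b,0xf3,0x86}
#2 dst[0x05+6] := {0x74,0xba,0x96,0xa9,0x24,0x1d}
#3 dst[0x0a+3] := {0x74,0xba,0x96}
query mem[0x09]=0x24, mem[0x1e]=0x96, mem[0x0a]=0x74

MEM[0x09,0x1e,0x0a] = 24 96 74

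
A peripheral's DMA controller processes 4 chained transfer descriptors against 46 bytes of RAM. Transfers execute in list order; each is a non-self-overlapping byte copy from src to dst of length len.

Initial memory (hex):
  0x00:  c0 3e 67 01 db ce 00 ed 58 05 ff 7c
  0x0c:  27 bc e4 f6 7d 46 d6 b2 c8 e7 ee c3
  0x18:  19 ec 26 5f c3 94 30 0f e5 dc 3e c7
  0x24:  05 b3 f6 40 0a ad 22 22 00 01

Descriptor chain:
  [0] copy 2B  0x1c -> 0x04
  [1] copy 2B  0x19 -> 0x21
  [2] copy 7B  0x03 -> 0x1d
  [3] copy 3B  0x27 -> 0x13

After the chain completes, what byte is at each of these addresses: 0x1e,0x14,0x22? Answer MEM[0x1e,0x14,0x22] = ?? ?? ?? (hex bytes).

MEM[0x1e,0x14,0x22] = c3 0a 58

D0: mem[0x04..0x05] <- [c3 94]
D1: mem[0x21..0x22] <- [ec 26]
D2: mem[0x1d..0x23] <- [01 c3 94 00 ed 58 05]
D3: mem[0x13..0x15] <- [40 0a ad]
query mem[0x1e]=0xc3, mem[0x14]=0x0a, mem[0x22]=0x58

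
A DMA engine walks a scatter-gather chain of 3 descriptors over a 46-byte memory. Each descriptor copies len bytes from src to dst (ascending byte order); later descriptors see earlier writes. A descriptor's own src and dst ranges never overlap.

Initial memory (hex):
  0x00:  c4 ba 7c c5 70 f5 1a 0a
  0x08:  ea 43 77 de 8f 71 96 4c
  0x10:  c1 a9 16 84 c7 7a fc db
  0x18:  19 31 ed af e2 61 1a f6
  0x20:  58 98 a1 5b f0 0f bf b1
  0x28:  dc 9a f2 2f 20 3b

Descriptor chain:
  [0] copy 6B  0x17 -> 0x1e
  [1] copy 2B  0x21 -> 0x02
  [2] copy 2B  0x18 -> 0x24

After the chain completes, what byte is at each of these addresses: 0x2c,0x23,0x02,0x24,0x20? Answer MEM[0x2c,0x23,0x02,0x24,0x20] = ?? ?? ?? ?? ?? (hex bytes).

MEM[0x2c,0x23,0x02,0x24,0x20] = 20 e2 ed 19 31

D0: mem[0x1e..0x23] <- [db 19 31 ed af e2]
D1: mem[0x02..0x03] <- [ed af]
D2: mem[0x24..0x25] <- [19 31]
query mem[0x2c]=0x20, mem[0x23]=0xe2, mem[0x02]=0xed, mem[0x24]=0x19, mem[0x20]=0x31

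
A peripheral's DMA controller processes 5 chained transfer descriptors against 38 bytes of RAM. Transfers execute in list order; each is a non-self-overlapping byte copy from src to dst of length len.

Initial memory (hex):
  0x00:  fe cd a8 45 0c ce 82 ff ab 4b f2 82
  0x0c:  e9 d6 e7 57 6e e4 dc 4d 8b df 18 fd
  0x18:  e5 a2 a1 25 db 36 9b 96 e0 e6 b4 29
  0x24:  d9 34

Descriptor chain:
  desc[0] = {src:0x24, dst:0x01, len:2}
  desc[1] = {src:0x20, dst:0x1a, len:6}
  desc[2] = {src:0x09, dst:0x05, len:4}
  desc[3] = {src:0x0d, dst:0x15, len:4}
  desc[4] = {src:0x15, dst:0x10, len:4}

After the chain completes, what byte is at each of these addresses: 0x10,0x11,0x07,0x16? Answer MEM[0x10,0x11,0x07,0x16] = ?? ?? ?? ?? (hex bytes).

D0: mem[0x01..0x02] <- [d9 34]
D1: mem[0x1a..0x1f] <- [e0 e6 b4 29 d9 34]
D2: mem[0x05..0x08] <- [4b f2 82 e9]
D3: mem[0x15..0x18] <- [d6 e7 57 6e]
D4: mem[0x10..0x13] <- [d6 e7 57 6e]
query mem[0x10]=0xd6, mem[0x11]=0xe7, mem[0x07]=0x82, mem[0x16]=0xe7

MEM[0x10,0x11,0x07,0x16] = d6 e7 82 e7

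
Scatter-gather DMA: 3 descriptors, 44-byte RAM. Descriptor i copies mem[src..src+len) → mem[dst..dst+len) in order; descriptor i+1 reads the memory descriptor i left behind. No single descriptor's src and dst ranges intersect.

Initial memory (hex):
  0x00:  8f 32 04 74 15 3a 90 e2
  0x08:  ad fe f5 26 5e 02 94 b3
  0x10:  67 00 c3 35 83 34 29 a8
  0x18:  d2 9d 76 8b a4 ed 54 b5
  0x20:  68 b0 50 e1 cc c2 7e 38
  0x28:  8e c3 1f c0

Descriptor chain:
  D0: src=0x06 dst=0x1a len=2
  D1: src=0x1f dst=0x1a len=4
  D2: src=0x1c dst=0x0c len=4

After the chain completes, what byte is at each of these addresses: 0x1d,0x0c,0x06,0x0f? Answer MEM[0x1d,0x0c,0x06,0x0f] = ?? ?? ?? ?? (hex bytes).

#0 dst[0x1a+2] := {0x90,0xe2}
#1 dst[0x1a+4] := {0xb5,0x68,0xb0,0x50}
#2 dst[0x0c+4] := {0xb0,0x50,0x54,0xb5}
query mem[0x1d]=0x50, mem[0x0c]=0xb0, mem[0x06]=0x90, mem[0x0f]=0xb5

MEM[0x1d,0x0c,0x06,0x0f] = 50 b0 90 b5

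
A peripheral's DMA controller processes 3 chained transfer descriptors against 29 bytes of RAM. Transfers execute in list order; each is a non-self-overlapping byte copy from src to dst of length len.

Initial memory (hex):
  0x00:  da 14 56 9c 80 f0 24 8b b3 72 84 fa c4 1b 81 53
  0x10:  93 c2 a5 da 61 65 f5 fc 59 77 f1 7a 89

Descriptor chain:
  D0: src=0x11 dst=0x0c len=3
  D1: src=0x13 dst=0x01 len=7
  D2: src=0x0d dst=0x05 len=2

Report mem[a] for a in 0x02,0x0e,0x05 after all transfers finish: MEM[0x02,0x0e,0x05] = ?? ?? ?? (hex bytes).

[0] 0x11->0x0c len=3 : c2 a5 da
[1] 0x13->0x01 len=7 : da 61 65 f5 fc 59 77
[2] 0x0d->0x05 len=2 : a5 da
query mem[0x02]=0x61, mem[0x0e]=0xda, mem[0x05]=0xa5

MEM[0x02,0x0e,0x05] = 61 da a5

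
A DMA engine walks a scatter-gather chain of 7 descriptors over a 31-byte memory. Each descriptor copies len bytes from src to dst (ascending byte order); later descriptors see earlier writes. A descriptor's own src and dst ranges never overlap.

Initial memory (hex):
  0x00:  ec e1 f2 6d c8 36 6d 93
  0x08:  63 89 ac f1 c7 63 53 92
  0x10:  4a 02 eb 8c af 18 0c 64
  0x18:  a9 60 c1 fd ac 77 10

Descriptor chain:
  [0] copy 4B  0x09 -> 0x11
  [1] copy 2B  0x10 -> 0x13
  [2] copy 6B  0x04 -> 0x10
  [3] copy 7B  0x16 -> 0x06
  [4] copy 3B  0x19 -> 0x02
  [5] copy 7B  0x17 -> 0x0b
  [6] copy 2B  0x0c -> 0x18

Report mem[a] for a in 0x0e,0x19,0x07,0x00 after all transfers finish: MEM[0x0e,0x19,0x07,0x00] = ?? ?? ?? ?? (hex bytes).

[0] 0x09->0x11 len=4 : 89 ac f1 c7
[1] 0x10->0x13 len=2 : 4a 89
[2] 0x04->0x10 len=6 : c8 36 6d 93 63 89
[3] 0x16->0x06 len=7 : 0c 64 a9 60 c1 fd ac
[4] 0x19->0x02 len=3 : 60 c1 fd
[5] 0x17->0x0b len=7 : 64 a9 60 c1 fd ac 77
[6] 0x0c->0x18 len=2 : a9 60
query mem[0x0e]=0xc1, mem[0x19]=0x60, mem[0x07]=0x64, mem[0x00]=0xec

MEM[0x0e,0x19,0x07,0x00] = c1 60 64 ec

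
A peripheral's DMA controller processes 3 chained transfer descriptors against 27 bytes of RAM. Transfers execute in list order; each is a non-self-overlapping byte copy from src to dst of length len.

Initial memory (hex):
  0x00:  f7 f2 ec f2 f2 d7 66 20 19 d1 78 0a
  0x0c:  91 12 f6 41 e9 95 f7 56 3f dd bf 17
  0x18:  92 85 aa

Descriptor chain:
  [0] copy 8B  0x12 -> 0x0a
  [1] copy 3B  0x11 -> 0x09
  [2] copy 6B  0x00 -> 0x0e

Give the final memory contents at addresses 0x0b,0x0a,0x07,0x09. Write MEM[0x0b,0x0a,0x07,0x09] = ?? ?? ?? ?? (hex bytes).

  after D0: wrote 8B at 0x0a = f7563fddbf179285
  after D1: wrote 3B at 0x09 = 85f756
  after D2: wrote 6B at 0x0e = f7f2ecf2f2d7
query mem[0x0b]=0x56, mem[0x0a]=0xf7, mem[0x07]=0x20, mem[0x09]=0x85

MEM[0x0b,0x0a,0x07,0x09] = 56 f7 20 85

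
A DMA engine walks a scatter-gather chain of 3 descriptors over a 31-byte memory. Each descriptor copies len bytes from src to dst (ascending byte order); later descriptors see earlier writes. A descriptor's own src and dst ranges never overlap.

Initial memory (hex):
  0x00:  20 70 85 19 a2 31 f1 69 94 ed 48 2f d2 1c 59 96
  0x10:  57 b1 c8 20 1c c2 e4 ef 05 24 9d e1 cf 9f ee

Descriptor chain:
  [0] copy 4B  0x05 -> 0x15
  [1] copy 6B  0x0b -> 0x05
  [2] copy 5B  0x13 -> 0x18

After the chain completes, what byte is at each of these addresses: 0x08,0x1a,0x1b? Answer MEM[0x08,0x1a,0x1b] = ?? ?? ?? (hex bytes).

MEM[0x08,0x1a,0x1b] = 59 31 f1

[0] 0x05->0x15 len=4 : 31 f1 69 94
[1] 0x0b->0x05 len=6 : 2f d2 1c 59 96 57
[2] 0x13->0x18 len=5 : 20 1c 31 f1 69
query mem[0x08]=0x59, mem[0x1a]=0x31, mem[0x1b]=0xf1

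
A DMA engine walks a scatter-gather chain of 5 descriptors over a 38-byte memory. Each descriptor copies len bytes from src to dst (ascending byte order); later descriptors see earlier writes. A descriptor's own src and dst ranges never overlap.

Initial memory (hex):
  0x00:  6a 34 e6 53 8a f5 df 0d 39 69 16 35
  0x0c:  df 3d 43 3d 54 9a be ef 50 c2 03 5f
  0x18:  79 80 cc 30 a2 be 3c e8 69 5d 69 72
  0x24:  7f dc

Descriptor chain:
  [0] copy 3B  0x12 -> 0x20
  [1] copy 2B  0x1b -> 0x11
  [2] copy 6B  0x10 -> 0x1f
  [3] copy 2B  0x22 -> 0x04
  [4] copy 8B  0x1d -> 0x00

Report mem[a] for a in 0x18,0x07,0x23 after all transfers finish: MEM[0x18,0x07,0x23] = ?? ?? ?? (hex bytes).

  after D0: wrote 3B at 0x20 = beef50
  after D1: wrote 2B at 0x11 = 30a2
  after D2: wrote 6B at 0x1f = 5430a2ef50c2
  after D3: wrote 2B at 0x04 = ef50
  after D4: wrote 8B at 0x00 = be3c5430a2ef50c2
query mem[0x18]=0x79, mem[0x07]=0xc2, mem[0x23]=0x50

MEM[0x18,0x07,0x23] = 79 c2 50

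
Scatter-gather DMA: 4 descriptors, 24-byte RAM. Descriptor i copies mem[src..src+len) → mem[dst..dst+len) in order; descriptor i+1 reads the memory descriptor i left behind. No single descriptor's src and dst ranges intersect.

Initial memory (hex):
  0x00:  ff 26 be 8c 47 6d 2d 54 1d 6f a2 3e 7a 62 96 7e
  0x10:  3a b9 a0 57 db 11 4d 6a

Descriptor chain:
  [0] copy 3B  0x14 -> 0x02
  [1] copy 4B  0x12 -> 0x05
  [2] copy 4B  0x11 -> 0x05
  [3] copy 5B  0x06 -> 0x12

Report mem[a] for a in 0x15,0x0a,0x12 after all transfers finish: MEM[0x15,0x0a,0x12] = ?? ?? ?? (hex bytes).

MEM[0x15,0x0a,0x12] = 6f a2 a0

#0 dst[0x02+3] := {0xdb,0x11,0x4d}
#1 dst[0x05+4] := {0xa0,0x57,0xdb,0x11}
#2 dst[0x05+4] := {0xb9,0xa0,0x57,0xdb}
#3 dst[0x12+5] := {0xa0,0x57,0xdb,0x6f,0xa2}
query mem[0x15]=0x6f, mem[0x0a]=0xa2, mem[0x12]=0xa0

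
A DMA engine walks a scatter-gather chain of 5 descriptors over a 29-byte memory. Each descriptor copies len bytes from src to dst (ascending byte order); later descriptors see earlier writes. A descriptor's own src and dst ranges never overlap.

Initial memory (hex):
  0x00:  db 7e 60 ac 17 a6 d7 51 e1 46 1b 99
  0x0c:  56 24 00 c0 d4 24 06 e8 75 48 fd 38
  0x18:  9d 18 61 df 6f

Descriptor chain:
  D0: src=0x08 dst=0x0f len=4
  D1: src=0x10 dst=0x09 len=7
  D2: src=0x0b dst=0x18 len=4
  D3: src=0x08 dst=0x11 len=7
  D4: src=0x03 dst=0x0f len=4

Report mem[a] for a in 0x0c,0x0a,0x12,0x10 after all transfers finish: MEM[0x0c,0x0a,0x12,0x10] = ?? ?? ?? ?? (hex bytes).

  after D0: wrote 4B at 0x0f = e1461b99
  after D1: wrote 7B at 0x09 = 461b99e87548fd
  after D2: wrote 4B at 0x18 = 99e87548
  after D3: wrote 7B at 0x11 = e1461b99e87548
  after D4: wrote 4B at 0x0f = ac17a6d7
query mem[0x0c]=0xe8, mem[0x0a]=0x1b, mem[0x12]=0xd7, mem[0x10]=0x17

MEM[0x0c,0x0a,0x12,0x10] = e8 1b d7 17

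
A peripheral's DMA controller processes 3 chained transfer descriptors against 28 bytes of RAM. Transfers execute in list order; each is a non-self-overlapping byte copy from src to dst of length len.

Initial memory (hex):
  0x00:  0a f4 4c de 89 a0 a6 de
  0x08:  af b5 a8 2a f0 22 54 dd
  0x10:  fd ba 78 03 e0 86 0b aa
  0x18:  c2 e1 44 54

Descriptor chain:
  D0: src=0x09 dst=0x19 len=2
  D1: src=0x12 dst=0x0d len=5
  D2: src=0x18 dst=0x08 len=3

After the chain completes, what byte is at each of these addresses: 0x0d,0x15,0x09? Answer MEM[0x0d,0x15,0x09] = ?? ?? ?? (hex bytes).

  after D0: wrote 2B at 0x19 = b5a8
  after D1: wrote 5B at 0x0d = 7803e0860b
  after D2: wrote 3B at 0x08 = c2b5a8
query mem[0x0d]=0x78, mem[0x15]=0x86, mem[0x09]=0xb5

MEM[0x0d,0x15,0x09] = 78 86 b5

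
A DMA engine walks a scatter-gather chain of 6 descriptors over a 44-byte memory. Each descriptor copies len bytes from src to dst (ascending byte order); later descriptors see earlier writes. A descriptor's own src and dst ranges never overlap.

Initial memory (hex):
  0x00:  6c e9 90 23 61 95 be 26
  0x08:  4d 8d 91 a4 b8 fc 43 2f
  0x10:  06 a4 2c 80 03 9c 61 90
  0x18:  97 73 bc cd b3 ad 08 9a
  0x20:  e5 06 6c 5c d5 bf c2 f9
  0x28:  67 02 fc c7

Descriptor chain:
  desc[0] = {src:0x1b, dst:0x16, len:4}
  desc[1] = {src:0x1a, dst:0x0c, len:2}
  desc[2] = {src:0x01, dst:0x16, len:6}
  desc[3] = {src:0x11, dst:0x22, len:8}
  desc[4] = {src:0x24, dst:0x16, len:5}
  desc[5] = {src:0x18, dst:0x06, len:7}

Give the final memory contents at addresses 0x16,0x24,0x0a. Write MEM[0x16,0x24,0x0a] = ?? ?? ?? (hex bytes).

MEM[0x16,0x24,0x0a] = 80 80 b3

#0 dst[0x16+4] := {0xcd,0xb3,0xad,0x08}
#1 dst[0x0c+2] := {0xbc,0xcd}
#2 dst[0x16+6] := {0xe9,0x90,0x23,0x61,0x95,0xbe}
#3 dst[0x22+8] := {0xa4,0x2c,0x80,0x03,0x9c,0xe9,0x90,0x23}
#4 dst[0x16+5] := {0x80,0x03,0x9c,0xe9,0x90}
#5 dst[0x06+7] := {0x9c,0xe9,0x90,0xbe,0xb3,0xad,0x08}
query mem[0x16]=0x80, mem[0x24]=0x80, mem[0x0a]=0xb3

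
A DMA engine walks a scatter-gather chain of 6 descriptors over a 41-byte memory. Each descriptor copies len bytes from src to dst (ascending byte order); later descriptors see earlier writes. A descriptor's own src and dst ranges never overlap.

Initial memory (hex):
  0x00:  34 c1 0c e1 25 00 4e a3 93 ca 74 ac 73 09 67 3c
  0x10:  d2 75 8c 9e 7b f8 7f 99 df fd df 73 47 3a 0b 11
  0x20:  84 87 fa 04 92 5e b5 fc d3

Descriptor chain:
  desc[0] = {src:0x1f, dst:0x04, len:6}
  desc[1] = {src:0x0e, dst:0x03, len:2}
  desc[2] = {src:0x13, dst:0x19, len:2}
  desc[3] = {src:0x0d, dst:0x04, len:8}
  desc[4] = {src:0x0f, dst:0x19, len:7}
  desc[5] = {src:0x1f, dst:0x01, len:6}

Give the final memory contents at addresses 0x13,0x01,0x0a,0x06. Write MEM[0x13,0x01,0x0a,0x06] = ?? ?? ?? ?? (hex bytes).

MEM[0x13,0x01,0x0a,0x06] = 9e f8 9e 92

#0 dst[0x04+6] := {0x11,0x84,0x87,0xfa,0x04,0x92}
#1 dst[0x03+2] := {0x67,0x3c}
#2 dst[0x19+2] := {0x9e,0x7b}
#3 dst[0x04+8] := {0x09,0x67,0x3c,0xd2,0x75,0x8c,0x9e,0x7b}
#4 dst[0x19+7] := {0x3c,0xd2,0x75,0x8c,0x9e,0x7b,0xf8}
#5 dst[0x01+6] := {0xf8,0x84,0x87,0xfa,0x04,0x92}
query mem[0x13]=0x9e, mem[0x01]=0xf8, mem[0x0a]=0x9e, mem[0x06]=0x92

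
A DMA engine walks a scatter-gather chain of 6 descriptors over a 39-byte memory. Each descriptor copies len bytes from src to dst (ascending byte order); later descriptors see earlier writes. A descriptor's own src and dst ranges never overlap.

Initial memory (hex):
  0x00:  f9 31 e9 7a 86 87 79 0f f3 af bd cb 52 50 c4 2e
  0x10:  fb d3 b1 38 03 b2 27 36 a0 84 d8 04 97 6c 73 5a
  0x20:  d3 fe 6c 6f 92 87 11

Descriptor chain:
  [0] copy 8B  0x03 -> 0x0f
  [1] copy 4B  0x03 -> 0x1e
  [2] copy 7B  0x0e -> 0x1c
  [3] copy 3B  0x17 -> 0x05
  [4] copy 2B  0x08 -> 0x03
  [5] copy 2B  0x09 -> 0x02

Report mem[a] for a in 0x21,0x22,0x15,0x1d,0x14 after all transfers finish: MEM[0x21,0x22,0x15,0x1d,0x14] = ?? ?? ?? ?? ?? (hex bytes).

[0] 0x03->0x0f len=8 : 7a 86 87 79 0f f3 af bd
[1] 0x03->0x1e len=4 : 7a 86 87 79
[2] 0x0e->0x1c len=7 : c4 7a 86 87 79 0f f3
[3] 0x17->0x05 len=3 : 36 a0 84
[4] 0x08->0x03 len=2 : f3 af
[5] 0x09->0x02 len=2 : af bd
query mem[0x21]=0x0f, mem[0x22]=0xf3, mem[0x15]=0xaf, mem[0x1d]=0x7a, mem[0x14]=0xf3

MEM[0x21,0x22,0x15,0x1d,0x14] = 0f f3 af 7a f3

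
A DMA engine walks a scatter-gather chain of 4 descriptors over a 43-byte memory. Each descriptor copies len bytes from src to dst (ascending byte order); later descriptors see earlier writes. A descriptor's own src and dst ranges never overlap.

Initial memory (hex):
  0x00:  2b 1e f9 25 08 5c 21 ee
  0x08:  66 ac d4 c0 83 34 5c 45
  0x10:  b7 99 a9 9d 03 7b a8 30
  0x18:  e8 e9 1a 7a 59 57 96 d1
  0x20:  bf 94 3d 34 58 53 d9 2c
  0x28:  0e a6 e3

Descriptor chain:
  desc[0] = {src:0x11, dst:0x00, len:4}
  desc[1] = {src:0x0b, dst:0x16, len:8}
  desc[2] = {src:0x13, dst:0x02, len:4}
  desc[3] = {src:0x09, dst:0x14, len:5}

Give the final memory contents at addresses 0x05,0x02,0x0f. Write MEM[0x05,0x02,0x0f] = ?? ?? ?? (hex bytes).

D0: mem[0x00..0x03] <- [99 a9 9d 03]
D1: mem[0x16..0x1d] <- [c0 83 34 5c 45 b7 99 a9]
D2: mem[0x02..0x05] <- [9d 03 7b c0]
D3: mem[0x14..0x18] <- [ac d4 c0 83 34]
query mem[0x05]=0xc0, mem[0x02]=0x9d, mem[0x0f]=0x45

MEM[0x05,0x02,0x0f] = c0 9d 45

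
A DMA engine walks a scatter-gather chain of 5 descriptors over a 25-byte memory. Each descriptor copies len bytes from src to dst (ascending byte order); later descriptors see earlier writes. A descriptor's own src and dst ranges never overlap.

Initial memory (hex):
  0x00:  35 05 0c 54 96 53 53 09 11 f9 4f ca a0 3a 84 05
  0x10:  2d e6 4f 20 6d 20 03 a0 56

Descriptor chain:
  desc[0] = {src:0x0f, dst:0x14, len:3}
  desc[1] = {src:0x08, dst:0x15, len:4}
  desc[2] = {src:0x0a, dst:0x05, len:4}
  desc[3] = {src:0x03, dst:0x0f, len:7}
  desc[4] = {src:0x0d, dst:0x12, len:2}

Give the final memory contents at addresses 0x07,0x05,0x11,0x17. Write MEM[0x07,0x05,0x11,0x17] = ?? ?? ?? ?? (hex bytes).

#0 dst[0x14+3] := {0x05,0x2d,0xe6}
#1 dst[0x15+4] := {0x11,0xf9,0x4f,0xca}
#2 dst[0x05+4] := {0x4f,0xca,0xa0,0x3a}
#3 dst[0x0f+7] := {0x54,0x96,0x4f,0xca,0xa0,0x3a,0xf9}
#4 dst[0x12+2] := {0x3a,0x84}
query mem[0x07]=0xa0, mem[0x05]=0x4f, mem[0x11]=0x4f, mem[0x17]=0x4f

MEM[0x07,0x05,0x11,0x17] = a0 4f 4f 4f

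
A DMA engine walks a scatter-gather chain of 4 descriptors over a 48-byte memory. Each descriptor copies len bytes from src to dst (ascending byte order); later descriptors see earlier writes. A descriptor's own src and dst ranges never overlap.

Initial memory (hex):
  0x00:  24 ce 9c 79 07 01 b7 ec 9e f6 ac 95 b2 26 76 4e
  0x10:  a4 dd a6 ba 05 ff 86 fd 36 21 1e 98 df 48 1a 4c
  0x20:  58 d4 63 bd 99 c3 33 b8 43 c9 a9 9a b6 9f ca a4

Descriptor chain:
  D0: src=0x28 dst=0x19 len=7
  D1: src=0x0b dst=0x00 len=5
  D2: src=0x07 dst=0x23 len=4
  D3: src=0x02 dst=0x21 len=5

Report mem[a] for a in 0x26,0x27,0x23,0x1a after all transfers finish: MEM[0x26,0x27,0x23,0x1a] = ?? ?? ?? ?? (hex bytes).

MEM[0x26,0x27,0x23,0x1a] = ac b8 4e c9

#0 dst[0x19+7] := {0x43,0xc9,0xa9,0x9a,0xb6,0x9f,0xca}
#1 dst[0x00+5] := {0x95,0xb2,0x26,0x76,0x4e}
#2 dst[0x23+4] := {0xec,0x9e,0xf6,0xac}
#3 dst[0x21+5] := {0x26,0x76,0x4e,0x01,0xb7}
query mem[0x26]=0xac, mem[0x27]=0xb8, mem[0x23]=0x4e, mem[0x1a]=0xc9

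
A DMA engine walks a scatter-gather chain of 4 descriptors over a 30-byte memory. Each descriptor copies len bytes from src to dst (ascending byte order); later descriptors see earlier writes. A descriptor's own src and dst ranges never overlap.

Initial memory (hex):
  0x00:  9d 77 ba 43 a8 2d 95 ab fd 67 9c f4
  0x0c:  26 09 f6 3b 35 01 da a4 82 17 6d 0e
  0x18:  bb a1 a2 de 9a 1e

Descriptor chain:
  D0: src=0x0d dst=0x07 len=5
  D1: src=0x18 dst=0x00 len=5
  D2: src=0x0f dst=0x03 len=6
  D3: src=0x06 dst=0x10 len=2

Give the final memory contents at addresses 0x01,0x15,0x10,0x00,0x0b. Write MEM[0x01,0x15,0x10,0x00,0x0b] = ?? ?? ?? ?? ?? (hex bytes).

MEM[0x01,0x15,0x10,0x00,0x0b] = a1 17 da bb 01

[0] 0x0d->0x07 len=5 : 09 f6 3b 35 01
[1] 0x18->0x00 len=5 : bb a1 a2 de 9a
[2] 0x0f->0x03 len=6 : 3b 35 01 da a4 82
[3] 0x06->0x10 len=2 : da a4
query mem[0x01]=0xa1, mem[0x15]=0x17, mem[0x10]=0xda, mem[0x00]=0xbb, mem[0x0b]=0x01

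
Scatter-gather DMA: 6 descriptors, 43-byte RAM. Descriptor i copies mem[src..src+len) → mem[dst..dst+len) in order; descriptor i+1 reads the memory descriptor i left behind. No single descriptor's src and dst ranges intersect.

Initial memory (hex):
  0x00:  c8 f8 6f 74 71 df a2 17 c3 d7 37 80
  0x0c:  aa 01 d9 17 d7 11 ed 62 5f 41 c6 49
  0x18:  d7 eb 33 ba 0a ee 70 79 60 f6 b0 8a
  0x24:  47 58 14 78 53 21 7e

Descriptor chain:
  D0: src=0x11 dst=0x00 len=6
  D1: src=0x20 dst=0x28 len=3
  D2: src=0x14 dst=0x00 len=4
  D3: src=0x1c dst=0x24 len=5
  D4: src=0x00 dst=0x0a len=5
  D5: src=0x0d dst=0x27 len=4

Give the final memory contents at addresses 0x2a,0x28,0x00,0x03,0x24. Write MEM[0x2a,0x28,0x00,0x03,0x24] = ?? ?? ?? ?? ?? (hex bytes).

MEM[0x2a,0x28,0x00,0x03,0x24] = d7 41 5f 49 0a

D0: mem[0x00..0x05] <- [11 ed 62 5f 41 c6]
D1: mem[0x28..0x2a] <- [60 f6 b0]
D2: mem[0x00..0x03] <- [5f 41 c6 49]
D3: mem[0x24..0x28] <- [0a ee 70 79 60]
D4: mem[0x0a..0x0e] <- [5f 41 c6 49 41]
D5: mem[0x27..0x2a] <- [49 41 17 d7]
query mem[0x2a]=0xd7, mem[0x28]=0x41, mem[0x00]=0x5f, mem[0x03]=0x49, mem[0x24]=0x0a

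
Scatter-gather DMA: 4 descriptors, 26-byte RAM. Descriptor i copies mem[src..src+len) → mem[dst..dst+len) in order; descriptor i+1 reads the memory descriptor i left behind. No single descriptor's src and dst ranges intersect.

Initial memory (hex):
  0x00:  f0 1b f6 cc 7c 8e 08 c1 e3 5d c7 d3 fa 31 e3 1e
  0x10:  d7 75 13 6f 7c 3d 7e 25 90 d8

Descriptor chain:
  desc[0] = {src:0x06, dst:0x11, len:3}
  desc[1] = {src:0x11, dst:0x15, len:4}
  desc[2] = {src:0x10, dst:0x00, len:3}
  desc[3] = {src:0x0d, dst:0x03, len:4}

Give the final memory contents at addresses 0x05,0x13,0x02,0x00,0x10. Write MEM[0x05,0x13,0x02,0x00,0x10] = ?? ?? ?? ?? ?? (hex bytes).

  after D0: wrote 3B at 0x11 = 08c1e3
  after D1: wrote 4B at 0x15 = 08c1e37c
  after D2: wrote 3B at 0x00 = d708c1
  after D3: wrote 4B at 0x03 = 31e31ed7
query mem[0x05]=0x1e, mem[0x13]=0xe3, mem[0x02]=0xc1, mem[0x00]=0xd7, mem[0x10]=0xd7

MEM[0x05,0x13,0x02,0x00,0x10] = 1e e3 c1 d7 d7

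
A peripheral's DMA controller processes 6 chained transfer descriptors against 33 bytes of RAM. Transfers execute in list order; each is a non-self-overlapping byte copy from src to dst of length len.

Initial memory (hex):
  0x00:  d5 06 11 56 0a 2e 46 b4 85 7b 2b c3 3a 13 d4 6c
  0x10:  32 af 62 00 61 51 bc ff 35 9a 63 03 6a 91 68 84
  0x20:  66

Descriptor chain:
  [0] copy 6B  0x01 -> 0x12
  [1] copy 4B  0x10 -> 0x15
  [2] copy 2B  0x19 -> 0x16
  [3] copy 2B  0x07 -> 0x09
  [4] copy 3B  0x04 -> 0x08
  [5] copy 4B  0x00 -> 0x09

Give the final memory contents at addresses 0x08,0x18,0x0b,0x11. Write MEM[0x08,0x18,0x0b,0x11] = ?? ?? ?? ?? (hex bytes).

#0 dst[0x12+6] := {0x06,0x11,0x56,0x0a,0x2e,0x46}
#1 dst[0x15+4] := {0x32,0xaf,0x06,0x11}
#2 dst[0x16+2] := {0x9a,0x63}
#3 dst[0x09+2] := {0xb4,0x85}
#4 dst[0x08+3] := {0x0a,0x2e,0x46}
#5 dst[0x09+4] := {0xd5,0x06,0x11,0x56}
query mem[0x08]=0x0a, mem[0x18]=0x11, mem[0x0b]=0x11, mem[0x11]=0xaf

MEM[0x08,0x18,0x0b,0x11] = 0a 11 11 af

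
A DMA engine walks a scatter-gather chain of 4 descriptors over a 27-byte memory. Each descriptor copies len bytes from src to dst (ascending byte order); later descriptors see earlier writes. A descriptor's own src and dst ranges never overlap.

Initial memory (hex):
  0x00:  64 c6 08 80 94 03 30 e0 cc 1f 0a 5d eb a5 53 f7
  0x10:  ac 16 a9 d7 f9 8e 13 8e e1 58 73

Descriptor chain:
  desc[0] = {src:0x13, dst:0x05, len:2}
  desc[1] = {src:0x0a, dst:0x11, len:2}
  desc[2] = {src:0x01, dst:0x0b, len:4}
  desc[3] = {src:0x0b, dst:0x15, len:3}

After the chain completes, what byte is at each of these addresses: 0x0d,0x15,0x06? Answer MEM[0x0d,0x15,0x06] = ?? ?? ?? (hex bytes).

D0: mem[0x05..0x06] <- [d7 f9]
D1: mem[0x11..0x12] <- [0a 5d]
D2: mem[0x0b..0x0e] <- [c6 08 80 94]
D3: mem[0x15..0x17] <- [c6 08 80]
query mem[0x0d]=0x80, mem[0x15]=0xc6, mem[0x06]=0xf9

MEM[0x0d,0x15,0x06] = 80 c6 f9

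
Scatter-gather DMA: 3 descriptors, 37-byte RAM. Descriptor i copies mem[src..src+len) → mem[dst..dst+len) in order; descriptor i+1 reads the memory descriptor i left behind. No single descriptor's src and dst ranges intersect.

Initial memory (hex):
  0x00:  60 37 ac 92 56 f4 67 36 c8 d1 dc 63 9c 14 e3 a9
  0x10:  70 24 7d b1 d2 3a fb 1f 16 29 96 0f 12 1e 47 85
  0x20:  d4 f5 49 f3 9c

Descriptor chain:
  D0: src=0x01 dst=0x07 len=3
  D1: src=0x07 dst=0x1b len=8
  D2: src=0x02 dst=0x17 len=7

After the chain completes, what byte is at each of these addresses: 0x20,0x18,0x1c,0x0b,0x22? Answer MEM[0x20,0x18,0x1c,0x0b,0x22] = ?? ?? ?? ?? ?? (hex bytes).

MEM[0x20,0x18,0x1c,0x0b,0x22] = 9c 92 37 63 e3

  after D0: wrote 3B at 0x07 = 37ac92
  after D1: wrote 8B at 0x1b = 37ac92dc639c14e3
  after D2: wrote 7B at 0x17 = ac9256f46737ac
query mem[0x20]=0x9c, mem[0x18]=0x92, mem[0x1c]=0x37, mem[0x0b]=0x63, mem[0x22]=0xe3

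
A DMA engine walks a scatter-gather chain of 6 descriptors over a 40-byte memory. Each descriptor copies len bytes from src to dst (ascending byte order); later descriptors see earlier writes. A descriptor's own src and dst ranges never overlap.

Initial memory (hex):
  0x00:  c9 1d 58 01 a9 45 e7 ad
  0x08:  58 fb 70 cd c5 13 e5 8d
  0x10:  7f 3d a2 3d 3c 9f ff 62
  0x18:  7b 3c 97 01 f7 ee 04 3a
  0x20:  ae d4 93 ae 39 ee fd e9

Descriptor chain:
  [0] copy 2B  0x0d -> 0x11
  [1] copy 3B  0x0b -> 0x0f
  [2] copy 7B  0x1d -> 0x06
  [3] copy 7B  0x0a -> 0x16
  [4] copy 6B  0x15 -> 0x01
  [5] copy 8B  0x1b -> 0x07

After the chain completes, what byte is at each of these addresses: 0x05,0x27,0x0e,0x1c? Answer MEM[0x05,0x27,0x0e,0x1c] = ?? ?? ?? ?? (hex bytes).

D0: mem[0x11..0x12] <- [13 e5]
D1: mem[0x0f..0x11] <- [cd c5 13]
D2: mem[0x06..0x0c] <- [ee 04 3a ae d4 93 ae]
D3: mem[0x16..0x1c] <- [d4 93 ae 13 e5 cd c5]
D4: mem[0x01..0x06] <- [9f d4 93 ae 13 e5]
D5: mem[0x07..0x0e] <- [cd c5 ee 04 3a ae d4 93]
query mem[0x05]=0x13, mem[0x27]=0xe9, mem[0x0e]=0x93, mem[0x1c]=0xc5

MEM[0x05,0x27,0x0e,0x1c] = 13 e9 93 c5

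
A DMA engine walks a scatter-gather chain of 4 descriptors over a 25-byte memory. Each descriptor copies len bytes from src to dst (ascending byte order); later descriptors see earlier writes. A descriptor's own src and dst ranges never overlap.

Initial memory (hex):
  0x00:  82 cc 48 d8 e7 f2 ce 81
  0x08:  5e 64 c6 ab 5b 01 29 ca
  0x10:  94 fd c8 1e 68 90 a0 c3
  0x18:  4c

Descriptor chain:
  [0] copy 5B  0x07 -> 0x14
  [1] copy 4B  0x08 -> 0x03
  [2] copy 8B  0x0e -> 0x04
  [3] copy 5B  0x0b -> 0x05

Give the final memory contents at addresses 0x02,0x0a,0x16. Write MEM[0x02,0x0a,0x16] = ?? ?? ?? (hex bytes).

#0 dst[0x14+5] := {0x81,0x5e,0x64,0xc6,0xab}
#1 dst[0x03+4] := {0x5e,0x64,0xc6,0xab}
#2 dst[0x04+8] := {0x29,0xca,0x94,0xfd,0xc8,0x1e,0x81,0x5e}
#3 dst[0x05+5] := {0x5e,0x5b,0x01,0x29,0xca}
query mem[0x02]=0x48, mem[0x0a]=0x81, mem[0x16]=0x64

MEM[0x02,0x0a,0x16] = 48 81 64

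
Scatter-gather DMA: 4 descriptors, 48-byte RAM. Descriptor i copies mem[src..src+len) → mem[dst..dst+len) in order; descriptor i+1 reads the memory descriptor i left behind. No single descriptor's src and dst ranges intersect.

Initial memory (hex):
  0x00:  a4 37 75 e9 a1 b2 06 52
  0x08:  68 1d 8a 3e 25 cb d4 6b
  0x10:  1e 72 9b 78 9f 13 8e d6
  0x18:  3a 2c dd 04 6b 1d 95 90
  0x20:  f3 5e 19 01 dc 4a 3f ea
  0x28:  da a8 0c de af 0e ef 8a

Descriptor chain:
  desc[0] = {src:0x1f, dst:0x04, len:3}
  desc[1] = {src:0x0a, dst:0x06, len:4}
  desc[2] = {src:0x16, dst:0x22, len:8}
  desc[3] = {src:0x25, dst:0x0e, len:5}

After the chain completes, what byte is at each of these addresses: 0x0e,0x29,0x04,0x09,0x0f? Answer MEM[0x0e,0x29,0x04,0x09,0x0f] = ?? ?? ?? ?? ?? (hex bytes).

MEM[0x0e,0x29,0x04,0x09,0x0f] = 2c 1d 90 cb dd

[0] 0x1f->0x04 len=3 : 90 f3 5e
[1] 0x0a->0x06 len=4 : 8a 3e 25 cb
[2] 0x16->0x22 len=8 : 8e d6 3a 2c dd 04 6b 1d
[3] 0x25->0x0e len=5 : 2c dd 04 6b 1d
query mem[0x0e]=0x2c, mem[0x29]=0x1d, mem[0x04]=0x90, mem[0x09]=0xcb, mem[0x0f]=0xdd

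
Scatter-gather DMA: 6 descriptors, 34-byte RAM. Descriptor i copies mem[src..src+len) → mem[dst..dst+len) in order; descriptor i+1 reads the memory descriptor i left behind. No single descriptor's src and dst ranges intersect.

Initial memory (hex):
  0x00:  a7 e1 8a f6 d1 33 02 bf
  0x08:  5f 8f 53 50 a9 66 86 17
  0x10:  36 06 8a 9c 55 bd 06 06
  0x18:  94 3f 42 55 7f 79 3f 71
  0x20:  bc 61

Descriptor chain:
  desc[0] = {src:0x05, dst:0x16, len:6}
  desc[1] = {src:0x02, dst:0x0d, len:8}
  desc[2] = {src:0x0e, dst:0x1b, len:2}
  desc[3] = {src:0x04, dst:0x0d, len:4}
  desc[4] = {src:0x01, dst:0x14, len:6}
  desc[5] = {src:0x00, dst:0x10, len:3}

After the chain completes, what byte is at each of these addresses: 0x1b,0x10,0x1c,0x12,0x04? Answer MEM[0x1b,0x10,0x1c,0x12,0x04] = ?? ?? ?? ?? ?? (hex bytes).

[0] 0x05->0x16 len=6 : 33 02 bf 5f 8f 53
[1] 0x02->0x0d len=8 : 8a f6 d1 33 02 bf 5f 8f
[2] 0x0e->0x1b len=2 : f6 d1
[3] 0x04->0x0d len=4 : d1 33 02 bf
[4] 0x01->0x14 len=6 : e1 8a f6 d1 33 02
[5] 0x00->0x10 len=3 : a7 e1 8a
query mem[0x1b]=0xf6, mem[0x10]=0xa7, mem[0x1c]=0xd1, mem[0x12]=0x8a, mem[0x04]=0xd1

MEM[0x1b,0x10,0x1c,0x12,0x04] = f6 a7 d1 8a d1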